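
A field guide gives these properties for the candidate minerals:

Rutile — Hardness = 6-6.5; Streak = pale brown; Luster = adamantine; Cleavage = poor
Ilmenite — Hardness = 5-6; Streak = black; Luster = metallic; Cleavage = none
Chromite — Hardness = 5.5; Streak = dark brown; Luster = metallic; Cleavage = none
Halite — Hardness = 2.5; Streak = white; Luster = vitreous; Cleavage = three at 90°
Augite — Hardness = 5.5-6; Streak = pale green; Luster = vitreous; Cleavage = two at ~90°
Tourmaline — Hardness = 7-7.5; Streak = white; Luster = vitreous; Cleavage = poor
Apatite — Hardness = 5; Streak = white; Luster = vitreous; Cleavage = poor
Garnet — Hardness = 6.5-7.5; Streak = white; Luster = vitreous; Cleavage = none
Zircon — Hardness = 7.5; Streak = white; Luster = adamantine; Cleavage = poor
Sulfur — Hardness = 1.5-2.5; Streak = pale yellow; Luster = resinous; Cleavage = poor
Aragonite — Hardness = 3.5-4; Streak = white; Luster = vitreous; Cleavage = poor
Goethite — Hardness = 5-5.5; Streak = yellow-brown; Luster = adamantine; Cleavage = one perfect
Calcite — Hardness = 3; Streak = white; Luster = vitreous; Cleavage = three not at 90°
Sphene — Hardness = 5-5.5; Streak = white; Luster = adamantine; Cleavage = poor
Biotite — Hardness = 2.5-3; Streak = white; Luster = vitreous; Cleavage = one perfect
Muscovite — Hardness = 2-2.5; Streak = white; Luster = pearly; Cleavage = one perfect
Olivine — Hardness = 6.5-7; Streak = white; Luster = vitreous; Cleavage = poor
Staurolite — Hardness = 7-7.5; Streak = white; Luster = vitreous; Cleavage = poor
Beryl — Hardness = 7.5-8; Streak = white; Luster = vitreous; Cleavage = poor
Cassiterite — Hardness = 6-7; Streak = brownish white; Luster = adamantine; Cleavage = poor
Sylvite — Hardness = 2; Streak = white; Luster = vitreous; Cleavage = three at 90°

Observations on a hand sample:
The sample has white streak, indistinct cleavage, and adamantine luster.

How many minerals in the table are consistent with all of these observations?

White streak: leaves Halite, Tourmaline, Apatite, Garnet, Zircon, Aragonite, Calcite, Sphene, Biotite, Muscovite, Olivine, Staurolite, Beryl, Sylvite.
Indistinct cleavage eliminates Halite, Garnet, Calcite, Biotite, Muscovite, Sylvite.
Adamantine luster: narrows the field to Zircon, Sphene.
The minerals that satisfy all observations are Sphene, Zircon.
That is 2 minerals.

2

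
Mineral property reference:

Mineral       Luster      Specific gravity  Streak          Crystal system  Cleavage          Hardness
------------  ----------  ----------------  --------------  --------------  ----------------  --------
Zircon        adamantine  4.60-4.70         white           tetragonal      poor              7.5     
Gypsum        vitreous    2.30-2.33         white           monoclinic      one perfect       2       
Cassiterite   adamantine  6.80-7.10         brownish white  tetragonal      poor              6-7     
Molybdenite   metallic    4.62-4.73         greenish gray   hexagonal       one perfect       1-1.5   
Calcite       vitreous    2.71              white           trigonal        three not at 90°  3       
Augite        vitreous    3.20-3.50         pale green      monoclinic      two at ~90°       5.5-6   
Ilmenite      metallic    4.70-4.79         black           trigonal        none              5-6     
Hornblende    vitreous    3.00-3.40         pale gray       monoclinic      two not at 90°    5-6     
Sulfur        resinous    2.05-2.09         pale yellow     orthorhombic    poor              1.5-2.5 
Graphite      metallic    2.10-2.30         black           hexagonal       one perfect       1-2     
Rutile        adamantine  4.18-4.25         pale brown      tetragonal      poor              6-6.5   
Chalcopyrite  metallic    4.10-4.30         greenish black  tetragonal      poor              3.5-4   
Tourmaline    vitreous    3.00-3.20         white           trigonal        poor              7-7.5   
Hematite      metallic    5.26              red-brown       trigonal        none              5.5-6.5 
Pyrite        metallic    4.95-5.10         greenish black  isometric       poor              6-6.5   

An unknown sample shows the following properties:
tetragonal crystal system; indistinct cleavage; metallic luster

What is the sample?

Chalcopyrite

Tetragonal crystal system — leaves Zircon, Cassiterite, Rutile, Chalcopyrite.
Indistinct cleavage — consistent with all remaining minerals.
Metallic luster — Chalcopyrite remains.
Only Chalcopyrite satisfies all observations.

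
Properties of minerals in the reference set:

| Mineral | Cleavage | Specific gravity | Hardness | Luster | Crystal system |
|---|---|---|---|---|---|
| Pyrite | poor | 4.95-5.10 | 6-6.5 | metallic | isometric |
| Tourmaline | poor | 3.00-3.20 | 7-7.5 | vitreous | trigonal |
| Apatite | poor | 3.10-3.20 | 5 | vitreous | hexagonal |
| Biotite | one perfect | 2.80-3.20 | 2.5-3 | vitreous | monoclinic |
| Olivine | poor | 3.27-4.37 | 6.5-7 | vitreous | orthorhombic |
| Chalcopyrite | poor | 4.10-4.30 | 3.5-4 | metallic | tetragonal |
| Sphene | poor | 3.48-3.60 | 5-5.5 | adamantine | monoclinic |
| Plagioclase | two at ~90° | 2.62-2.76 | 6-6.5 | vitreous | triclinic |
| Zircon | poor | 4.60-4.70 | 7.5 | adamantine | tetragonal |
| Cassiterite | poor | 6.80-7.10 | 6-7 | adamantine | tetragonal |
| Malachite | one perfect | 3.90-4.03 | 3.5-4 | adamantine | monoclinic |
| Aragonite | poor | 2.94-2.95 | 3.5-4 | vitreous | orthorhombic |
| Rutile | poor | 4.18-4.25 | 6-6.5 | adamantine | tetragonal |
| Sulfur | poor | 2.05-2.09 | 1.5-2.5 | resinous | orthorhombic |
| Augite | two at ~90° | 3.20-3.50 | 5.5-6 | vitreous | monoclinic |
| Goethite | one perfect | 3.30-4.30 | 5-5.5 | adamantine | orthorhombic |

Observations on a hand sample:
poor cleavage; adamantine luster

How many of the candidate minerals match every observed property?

4

Poor cleavage is inconsistent with Biotite, Plagioclase, Malachite, Augite, Goethite.
Adamantine luster: narrows the field to Sphene, Zircon, Cassiterite, Rutile.
Remaining candidates: Cassiterite, Rutile, Sphene, Zircon.
That is 4 minerals.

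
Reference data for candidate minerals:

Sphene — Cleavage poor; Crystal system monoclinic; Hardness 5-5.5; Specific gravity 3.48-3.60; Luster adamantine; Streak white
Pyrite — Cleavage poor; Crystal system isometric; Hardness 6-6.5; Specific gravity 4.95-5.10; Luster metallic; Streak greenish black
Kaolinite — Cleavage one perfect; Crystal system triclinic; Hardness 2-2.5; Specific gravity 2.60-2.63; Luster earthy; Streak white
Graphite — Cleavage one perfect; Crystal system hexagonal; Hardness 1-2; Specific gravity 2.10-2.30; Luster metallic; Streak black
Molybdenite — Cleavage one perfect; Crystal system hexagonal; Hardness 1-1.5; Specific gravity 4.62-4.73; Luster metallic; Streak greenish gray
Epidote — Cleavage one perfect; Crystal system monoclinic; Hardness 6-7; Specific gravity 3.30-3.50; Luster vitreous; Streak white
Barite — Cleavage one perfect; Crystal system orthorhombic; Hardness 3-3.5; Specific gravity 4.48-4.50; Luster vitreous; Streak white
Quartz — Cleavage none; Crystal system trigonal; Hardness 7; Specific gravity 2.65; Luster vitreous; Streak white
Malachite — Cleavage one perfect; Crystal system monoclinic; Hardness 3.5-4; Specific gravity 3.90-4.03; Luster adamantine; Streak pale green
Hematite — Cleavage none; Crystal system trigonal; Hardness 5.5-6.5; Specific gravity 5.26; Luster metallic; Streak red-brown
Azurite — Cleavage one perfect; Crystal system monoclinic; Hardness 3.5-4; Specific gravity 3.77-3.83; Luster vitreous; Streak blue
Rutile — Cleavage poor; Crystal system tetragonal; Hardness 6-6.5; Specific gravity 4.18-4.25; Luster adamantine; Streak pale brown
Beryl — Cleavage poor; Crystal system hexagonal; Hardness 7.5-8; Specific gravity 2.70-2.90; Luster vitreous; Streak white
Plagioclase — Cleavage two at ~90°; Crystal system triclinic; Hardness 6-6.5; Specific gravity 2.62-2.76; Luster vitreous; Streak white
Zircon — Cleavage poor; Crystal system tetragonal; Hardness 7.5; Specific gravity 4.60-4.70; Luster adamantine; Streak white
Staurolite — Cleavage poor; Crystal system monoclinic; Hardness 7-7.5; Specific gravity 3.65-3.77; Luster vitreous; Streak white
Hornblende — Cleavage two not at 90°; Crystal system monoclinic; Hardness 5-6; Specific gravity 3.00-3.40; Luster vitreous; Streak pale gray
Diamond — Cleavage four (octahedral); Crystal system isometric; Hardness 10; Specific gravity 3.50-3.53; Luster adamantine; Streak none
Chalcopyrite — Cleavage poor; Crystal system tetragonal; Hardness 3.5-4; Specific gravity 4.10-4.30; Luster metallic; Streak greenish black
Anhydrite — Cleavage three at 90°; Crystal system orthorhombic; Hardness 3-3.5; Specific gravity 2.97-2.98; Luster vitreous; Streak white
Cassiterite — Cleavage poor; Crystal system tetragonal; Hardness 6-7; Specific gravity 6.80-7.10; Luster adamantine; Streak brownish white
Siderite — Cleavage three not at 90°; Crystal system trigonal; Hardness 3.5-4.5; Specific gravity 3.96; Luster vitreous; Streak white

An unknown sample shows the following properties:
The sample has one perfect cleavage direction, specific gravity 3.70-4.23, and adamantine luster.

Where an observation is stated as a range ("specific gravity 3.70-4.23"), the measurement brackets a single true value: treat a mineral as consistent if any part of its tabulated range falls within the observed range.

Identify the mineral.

Malachite

One perfect cleavage direction — only Kaolinite, Graphite, Molybdenite, Epidote, Barite, Malachite, Azurite remain.
Specific gravity 3.70-4.23 — Malachite, Azurite remain.
Adamantine luster eliminates Azurite.
Malachite is the sole remaining match.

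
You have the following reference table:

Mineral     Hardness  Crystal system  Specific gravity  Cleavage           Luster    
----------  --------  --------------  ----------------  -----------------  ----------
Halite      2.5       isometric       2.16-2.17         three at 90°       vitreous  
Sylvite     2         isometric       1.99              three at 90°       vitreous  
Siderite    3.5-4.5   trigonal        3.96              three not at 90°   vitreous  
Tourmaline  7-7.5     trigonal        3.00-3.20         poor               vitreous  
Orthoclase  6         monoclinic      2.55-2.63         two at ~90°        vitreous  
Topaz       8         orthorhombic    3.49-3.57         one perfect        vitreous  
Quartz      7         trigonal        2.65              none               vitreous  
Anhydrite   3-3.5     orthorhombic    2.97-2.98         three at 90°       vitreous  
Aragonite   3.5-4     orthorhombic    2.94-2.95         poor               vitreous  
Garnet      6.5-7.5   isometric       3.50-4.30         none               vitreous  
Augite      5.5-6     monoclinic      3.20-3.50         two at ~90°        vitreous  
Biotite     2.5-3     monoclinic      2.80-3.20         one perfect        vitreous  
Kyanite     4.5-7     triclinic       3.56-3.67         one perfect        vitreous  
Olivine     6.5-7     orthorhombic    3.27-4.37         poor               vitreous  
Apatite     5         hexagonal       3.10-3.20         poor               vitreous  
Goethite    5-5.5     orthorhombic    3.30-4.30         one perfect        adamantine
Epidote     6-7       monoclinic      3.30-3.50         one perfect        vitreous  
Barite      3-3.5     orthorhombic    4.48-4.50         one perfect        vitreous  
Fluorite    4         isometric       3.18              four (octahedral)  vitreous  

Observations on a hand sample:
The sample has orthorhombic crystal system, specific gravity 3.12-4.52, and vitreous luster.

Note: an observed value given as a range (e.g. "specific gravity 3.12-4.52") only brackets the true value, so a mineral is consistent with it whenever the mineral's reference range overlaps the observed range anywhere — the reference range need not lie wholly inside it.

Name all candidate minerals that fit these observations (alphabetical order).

Orthorhombic crystal system — leaves Topaz, Anhydrite, Aragonite, Olivine, Goethite, Barite.
Specific gravity 3.12-4.52 excludes Anhydrite, Aragonite.
Vitreous luster eliminates Goethite.
Remaining candidates: Barite, Olivine, Topaz.

Barite, Olivine, Topaz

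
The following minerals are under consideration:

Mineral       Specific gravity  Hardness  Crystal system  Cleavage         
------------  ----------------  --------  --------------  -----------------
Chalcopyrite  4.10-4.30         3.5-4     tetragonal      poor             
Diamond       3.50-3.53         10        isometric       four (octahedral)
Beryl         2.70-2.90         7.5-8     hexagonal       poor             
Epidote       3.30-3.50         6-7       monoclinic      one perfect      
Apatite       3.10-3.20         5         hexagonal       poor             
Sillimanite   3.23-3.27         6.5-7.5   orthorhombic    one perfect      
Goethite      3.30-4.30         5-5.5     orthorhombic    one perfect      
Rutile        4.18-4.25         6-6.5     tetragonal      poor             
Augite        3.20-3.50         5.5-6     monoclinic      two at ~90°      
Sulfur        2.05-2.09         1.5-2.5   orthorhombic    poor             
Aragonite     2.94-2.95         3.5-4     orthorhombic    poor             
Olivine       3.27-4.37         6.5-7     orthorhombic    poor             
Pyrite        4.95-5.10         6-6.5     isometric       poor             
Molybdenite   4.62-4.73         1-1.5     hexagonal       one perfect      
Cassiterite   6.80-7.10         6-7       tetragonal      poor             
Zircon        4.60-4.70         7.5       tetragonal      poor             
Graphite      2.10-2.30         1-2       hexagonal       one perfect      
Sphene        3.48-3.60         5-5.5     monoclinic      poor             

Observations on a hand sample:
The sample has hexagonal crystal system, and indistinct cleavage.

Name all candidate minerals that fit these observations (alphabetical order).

Hexagonal crystal system: only Beryl, Apatite, Molybdenite, Graphite remain.
Indistinct cleavage rules out Molybdenite, Graphite.
The minerals that satisfy all observations are Apatite, Beryl.

Apatite, Beryl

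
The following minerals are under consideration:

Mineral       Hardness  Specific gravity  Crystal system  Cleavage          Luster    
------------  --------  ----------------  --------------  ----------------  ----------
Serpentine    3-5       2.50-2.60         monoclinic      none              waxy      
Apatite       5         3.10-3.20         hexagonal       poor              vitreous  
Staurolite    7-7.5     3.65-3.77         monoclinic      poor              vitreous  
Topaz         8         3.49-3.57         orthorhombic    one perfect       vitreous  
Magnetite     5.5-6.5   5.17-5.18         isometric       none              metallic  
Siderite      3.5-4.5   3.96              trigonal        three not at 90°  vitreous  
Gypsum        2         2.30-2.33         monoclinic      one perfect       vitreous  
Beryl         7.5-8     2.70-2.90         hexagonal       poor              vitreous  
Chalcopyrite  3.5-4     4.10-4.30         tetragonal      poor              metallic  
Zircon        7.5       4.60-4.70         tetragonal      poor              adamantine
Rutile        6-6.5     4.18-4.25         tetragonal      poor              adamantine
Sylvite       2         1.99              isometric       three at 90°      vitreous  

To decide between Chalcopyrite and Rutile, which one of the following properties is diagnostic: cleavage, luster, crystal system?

Cleavage: both poor — no difference.
Luster: Chalcopyrite metallic, Rutile adamantine — these differ.
Crystal system: both tetragonal — no difference.
Only luster differs between Chalcopyrite and Rutile among the listed tests.

luster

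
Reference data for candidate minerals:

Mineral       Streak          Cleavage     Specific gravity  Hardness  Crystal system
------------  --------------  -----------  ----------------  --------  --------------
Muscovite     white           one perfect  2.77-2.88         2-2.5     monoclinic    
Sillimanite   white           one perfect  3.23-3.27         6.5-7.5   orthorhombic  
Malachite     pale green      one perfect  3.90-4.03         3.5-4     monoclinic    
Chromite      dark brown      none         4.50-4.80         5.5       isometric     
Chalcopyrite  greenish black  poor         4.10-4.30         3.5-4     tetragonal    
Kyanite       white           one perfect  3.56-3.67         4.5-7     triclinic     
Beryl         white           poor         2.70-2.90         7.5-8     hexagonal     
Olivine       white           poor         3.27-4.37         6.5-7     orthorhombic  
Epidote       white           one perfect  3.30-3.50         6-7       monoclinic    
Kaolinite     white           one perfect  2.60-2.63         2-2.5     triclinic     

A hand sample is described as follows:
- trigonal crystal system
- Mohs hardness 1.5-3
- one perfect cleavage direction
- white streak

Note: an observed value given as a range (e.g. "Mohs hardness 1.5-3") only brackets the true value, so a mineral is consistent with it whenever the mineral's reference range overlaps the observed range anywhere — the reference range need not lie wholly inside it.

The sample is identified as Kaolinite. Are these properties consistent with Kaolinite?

Trigonal crystal system — Kaolinite has triclinic system; inconsistent.
Mohs hardness 1.5-3 — consistent with Kaolinite (hardness 2-2.5).
One perfect cleavage direction — consistent with Kaolinite (cleavage one perfect).
White streak — consistent with Kaolinite (white streak).
Crystal system alone is enough to reject Kaolinite.

Inconsistent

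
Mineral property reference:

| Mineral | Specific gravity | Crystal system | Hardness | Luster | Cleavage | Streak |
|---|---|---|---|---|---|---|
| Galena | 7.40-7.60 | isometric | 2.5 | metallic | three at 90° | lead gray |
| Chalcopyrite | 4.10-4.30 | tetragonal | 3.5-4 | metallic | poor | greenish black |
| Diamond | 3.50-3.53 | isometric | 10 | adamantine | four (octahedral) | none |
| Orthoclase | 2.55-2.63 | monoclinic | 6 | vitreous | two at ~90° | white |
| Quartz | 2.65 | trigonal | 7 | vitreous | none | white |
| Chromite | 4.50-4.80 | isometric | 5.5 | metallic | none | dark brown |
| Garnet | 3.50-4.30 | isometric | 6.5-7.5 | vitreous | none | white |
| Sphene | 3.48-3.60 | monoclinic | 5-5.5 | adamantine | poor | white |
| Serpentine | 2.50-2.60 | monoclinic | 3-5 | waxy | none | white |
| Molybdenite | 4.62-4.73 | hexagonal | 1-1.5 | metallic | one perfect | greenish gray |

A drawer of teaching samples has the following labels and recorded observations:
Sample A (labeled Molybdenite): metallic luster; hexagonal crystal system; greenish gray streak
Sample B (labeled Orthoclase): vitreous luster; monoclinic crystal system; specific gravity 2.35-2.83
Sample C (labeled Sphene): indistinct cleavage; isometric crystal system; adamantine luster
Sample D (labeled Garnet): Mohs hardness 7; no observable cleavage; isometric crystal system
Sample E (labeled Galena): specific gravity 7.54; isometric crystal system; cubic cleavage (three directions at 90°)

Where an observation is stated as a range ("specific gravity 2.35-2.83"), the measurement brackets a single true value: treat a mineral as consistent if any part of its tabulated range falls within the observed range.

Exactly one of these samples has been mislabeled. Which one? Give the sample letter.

C

Sample A: nothing contradicts Molybdenite.
Sample B: nothing contradicts Orthoclase.
Sample C: isometric crystal system is outside the reference for Sphene (monoclinic system) — mislabeled.
Sample D: nothing contradicts Garnet.
Sample E: nothing contradicts Galena.
Only sample C is inconsistent with its label.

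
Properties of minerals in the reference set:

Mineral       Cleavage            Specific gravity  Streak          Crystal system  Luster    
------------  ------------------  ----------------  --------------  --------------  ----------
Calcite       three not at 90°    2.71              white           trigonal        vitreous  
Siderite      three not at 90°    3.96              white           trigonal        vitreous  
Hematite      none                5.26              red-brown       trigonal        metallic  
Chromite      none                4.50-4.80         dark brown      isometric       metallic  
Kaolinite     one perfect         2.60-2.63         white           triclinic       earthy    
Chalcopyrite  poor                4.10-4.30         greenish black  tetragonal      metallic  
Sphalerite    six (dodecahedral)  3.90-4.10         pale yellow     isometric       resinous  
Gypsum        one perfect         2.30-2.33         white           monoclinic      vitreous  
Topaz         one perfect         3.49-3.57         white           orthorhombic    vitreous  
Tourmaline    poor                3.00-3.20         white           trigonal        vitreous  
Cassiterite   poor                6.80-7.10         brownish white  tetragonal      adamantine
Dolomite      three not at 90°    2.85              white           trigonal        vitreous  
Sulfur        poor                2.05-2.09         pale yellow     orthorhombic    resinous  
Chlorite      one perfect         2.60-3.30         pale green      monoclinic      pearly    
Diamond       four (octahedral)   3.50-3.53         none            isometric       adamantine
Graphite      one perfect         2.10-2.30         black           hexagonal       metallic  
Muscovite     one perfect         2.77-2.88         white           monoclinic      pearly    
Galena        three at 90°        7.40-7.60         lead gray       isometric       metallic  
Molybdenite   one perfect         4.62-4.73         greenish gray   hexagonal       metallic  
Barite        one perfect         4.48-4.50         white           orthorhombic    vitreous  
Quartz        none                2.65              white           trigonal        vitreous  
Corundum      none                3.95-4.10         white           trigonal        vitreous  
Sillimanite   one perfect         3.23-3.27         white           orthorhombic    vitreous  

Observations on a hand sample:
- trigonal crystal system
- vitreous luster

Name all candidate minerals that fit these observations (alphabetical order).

Calcite, Corundum, Dolomite, Quartz, Siderite, Tourmaline

Trigonal crystal system: leaves Calcite, Siderite, Hematite, Tourmaline, Dolomite, Quartz, Corundum.
Vitreous luster excludes Hematite.
The minerals that satisfy all observations are Calcite, Corundum, Dolomite, Quartz, Siderite, Tourmaline.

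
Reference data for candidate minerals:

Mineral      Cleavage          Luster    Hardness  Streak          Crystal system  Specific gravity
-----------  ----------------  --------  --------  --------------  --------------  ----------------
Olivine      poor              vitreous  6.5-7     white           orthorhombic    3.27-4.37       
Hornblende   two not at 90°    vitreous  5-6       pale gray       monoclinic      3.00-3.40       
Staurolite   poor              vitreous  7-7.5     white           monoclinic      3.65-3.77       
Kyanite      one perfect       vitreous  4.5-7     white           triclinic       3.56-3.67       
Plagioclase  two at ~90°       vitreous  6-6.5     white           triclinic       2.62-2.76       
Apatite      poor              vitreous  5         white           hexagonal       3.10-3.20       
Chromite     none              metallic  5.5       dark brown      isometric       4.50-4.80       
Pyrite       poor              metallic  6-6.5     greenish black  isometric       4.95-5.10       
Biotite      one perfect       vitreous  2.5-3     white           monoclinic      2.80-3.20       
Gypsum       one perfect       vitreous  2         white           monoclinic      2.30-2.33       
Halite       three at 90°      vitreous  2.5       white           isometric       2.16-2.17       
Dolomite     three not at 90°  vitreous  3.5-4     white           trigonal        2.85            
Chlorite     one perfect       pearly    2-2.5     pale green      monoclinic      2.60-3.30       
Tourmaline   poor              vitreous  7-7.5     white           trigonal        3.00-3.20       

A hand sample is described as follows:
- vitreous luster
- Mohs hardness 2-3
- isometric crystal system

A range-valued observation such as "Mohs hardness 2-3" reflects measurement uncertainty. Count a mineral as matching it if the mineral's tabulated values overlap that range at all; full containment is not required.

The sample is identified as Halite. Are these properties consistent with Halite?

Vitreous luster — fits Halite (vitreous luster).
Mohs hardness 2-3 — fits Halite (hardness 2.5).
Isometric crystal system — fits Halite (isometric system).
Every observed property is compatible with the reference values for Halite.

Consistent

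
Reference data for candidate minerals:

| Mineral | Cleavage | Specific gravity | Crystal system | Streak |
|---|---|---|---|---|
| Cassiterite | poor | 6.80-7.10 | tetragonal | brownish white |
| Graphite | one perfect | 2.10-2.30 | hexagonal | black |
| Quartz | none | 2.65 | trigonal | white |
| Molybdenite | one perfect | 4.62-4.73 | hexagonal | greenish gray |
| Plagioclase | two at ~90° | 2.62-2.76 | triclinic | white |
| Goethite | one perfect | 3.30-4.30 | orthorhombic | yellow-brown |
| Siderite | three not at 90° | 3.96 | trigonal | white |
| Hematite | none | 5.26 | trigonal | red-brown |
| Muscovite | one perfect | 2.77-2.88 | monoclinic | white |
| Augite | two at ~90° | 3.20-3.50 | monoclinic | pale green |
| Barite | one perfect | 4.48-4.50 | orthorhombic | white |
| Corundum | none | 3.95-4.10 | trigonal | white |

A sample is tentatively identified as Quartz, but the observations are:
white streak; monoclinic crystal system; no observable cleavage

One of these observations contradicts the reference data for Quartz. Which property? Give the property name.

crystal system

White streak: Quartz has white streak — agrees.
Monoclinic crystal system: Quartz has trigonal system — outside the reference range.
No observable cleavage: Quartz has cleavage none — agrees.
Only the crystal system is inconsistent.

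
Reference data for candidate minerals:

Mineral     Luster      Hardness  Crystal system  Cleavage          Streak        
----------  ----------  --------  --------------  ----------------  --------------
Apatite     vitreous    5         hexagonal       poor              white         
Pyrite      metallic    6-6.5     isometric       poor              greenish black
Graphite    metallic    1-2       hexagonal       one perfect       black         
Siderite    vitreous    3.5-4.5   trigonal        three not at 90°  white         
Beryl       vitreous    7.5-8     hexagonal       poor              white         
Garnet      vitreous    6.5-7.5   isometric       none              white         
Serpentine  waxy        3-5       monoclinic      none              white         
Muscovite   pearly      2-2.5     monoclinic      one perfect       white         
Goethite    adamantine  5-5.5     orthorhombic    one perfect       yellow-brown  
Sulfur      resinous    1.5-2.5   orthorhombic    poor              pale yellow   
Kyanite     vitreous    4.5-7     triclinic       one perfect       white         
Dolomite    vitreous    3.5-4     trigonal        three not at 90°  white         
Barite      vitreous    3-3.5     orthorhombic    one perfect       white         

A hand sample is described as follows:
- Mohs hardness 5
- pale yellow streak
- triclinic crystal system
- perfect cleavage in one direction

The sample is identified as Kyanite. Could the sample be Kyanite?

Mohs hardness 5 — matches Kyanite (hardness 4.5-7).
Pale yellow streak — Kyanite has white streak; inconsistent.
Triclinic crystal system — matches Kyanite (triclinic system).
Perfect cleavage in one direction — matches Kyanite (cleavage one perfect).
Streak alone is enough to reject Kyanite.

Inconsistent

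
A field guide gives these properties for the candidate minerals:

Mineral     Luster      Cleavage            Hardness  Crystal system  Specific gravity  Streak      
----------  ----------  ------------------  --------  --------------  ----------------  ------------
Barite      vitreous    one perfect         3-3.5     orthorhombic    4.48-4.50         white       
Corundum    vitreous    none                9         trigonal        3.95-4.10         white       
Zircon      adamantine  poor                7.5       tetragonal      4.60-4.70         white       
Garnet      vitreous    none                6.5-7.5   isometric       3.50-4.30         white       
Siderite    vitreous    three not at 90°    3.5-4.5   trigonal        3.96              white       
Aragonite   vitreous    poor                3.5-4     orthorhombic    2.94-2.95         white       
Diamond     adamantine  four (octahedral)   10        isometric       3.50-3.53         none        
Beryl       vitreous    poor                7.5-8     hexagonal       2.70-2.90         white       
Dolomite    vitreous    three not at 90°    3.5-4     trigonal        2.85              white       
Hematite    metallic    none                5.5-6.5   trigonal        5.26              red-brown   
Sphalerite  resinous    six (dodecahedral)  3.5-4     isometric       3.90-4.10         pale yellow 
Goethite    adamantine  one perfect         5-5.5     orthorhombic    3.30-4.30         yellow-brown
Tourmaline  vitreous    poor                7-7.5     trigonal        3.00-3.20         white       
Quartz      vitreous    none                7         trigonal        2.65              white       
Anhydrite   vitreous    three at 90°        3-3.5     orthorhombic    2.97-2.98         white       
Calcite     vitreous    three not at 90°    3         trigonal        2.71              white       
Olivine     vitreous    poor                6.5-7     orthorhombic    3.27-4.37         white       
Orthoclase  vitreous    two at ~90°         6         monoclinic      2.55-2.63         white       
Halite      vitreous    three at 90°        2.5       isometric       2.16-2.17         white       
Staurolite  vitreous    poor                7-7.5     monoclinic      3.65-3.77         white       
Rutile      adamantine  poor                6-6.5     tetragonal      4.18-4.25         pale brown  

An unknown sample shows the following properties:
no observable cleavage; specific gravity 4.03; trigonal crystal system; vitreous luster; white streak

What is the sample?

Corundum

No observable cleavage: Corundum, Garnet, Hematite, Quartz remain.
Specific gravity 4.03 is inconsistent with Hematite, Quartz.
Trigonal crystal system is inconsistent with Garnet.
Vitreous luster: consistent with all remaining minerals.
White streak: every remaining candidate is consistent.
Only Corundum satisfies all observations.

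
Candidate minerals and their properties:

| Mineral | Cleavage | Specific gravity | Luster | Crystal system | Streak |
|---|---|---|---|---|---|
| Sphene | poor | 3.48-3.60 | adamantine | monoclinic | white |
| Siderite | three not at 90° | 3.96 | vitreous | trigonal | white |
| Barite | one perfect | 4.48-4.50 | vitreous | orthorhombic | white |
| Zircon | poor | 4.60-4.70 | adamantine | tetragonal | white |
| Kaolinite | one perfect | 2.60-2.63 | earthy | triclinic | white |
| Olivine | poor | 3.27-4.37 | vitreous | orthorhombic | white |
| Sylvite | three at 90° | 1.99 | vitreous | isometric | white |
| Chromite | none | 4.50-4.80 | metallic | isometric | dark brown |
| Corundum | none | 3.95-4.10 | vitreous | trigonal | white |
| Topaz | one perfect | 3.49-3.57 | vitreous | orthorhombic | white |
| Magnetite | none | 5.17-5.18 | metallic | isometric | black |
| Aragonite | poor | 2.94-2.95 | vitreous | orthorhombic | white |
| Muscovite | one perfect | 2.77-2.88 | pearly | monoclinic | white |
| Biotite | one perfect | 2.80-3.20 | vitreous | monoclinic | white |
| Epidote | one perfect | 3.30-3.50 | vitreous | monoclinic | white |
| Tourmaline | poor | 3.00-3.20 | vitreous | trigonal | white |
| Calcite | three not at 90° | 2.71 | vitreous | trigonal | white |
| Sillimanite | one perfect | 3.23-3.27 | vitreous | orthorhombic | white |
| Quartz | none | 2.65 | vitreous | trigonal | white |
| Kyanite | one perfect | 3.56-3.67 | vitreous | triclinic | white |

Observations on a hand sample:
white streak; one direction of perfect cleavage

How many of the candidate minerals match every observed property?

8

White streak excludes Chromite, Magnetite.
One direction of perfect cleavage — only Barite, Kaolinite, Topaz, Muscovite, Biotite, Epidote, Sillimanite, Kyanite remain.
Remaining candidates: Barite, Biotite, Epidote, Kaolinite, Kyanite, Muscovite, Sillimanite, Topaz.
That is 8 minerals.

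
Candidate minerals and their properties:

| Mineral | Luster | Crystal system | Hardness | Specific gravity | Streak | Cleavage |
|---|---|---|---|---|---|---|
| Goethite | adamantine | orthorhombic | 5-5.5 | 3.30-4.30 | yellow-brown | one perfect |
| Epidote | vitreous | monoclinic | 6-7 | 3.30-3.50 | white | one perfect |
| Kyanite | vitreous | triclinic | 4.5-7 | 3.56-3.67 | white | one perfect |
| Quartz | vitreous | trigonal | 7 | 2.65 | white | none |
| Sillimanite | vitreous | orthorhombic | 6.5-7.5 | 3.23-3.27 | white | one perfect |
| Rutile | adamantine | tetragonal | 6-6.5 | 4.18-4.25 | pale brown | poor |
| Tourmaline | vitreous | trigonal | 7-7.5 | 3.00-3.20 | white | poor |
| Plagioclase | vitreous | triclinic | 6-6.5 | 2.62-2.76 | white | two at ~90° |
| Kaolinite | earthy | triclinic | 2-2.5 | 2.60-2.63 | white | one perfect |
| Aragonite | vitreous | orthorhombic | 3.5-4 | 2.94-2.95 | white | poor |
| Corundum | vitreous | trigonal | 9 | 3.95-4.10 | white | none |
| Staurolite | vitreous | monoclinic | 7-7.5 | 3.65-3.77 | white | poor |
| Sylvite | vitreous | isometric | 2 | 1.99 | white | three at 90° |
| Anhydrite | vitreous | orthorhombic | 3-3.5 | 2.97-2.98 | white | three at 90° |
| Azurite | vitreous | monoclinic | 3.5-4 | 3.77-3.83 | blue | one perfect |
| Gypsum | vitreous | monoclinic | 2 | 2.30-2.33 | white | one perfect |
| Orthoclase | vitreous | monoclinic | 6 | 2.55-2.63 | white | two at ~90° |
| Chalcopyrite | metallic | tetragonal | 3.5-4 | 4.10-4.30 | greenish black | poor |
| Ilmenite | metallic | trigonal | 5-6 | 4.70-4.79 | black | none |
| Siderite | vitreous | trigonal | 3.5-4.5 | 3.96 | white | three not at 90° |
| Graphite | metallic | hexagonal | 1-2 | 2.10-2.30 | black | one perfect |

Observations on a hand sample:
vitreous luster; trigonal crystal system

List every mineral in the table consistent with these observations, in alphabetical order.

Vitreous luster eliminates Goethite, Rutile, Kaolinite, Chalcopyrite, Ilmenite, Graphite.
Trigonal crystal system: leaves Quartz, Tourmaline, Corundum, Siderite.
The minerals that satisfy all observations are Corundum, Quartz, Siderite, Tourmaline.

Corundum, Quartz, Siderite, Tourmaline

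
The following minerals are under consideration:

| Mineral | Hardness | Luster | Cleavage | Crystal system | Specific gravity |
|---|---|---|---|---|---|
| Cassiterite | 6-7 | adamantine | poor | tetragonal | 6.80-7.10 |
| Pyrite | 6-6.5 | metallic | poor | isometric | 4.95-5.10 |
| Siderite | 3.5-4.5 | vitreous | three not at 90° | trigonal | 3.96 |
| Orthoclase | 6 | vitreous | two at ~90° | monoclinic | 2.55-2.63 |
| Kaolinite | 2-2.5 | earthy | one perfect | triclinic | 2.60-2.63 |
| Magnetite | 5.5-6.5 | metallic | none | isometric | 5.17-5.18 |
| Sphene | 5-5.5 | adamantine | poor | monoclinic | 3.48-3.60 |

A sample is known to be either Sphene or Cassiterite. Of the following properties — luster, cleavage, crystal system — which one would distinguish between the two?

crystal system

Luster: both adamantine — shared.
Cleavage: both poor — shared.
Crystal system: Sphene monoclinic, Cassiterite tetragonal — these differ.
Of the listed properties, crystal system is the one that separates them.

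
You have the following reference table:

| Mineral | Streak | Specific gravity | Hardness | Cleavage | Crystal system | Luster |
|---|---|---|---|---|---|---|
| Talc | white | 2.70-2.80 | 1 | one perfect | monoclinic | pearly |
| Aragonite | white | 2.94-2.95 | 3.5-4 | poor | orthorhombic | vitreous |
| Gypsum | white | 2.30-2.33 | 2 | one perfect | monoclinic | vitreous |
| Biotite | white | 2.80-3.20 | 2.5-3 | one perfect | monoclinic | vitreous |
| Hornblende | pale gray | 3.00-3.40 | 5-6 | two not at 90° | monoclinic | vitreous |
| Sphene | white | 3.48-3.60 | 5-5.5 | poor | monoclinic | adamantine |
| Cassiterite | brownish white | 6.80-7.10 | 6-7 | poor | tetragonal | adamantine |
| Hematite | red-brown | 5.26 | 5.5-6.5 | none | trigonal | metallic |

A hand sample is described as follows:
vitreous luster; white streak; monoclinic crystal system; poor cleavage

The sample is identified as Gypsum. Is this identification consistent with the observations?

Vitreous luster — consistent with Gypsum (vitreous luster).
White streak — consistent with Gypsum (white streak).
Monoclinic crystal system — consistent with Gypsum (monoclinic system).
Poor cleavage — Gypsum has cleavage one perfect; a mismatch.
The cleavage observation rules out Gypsum.

Inconsistent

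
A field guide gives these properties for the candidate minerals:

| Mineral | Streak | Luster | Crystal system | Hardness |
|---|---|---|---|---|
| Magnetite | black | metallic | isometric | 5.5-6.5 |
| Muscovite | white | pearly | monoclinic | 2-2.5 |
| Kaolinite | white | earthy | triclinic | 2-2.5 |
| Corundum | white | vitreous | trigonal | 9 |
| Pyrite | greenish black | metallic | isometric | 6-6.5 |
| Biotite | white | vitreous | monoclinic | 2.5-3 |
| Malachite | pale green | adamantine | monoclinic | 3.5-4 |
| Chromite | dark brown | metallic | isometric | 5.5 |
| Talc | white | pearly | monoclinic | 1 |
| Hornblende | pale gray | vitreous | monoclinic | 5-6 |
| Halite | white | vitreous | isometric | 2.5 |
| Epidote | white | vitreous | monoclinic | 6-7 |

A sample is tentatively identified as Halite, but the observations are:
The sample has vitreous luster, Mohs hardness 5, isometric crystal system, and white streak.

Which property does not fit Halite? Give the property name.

Vitreous luster: Halite has vitreous luster — within range.
Mohs hardness 5: Halite has hardness 2.5 — inconsistent.
Isometric crystal system: Halite has isometric system — within range.
White streak: Halite has white streak — within range.
Only the hardness is inconsistent.

hardness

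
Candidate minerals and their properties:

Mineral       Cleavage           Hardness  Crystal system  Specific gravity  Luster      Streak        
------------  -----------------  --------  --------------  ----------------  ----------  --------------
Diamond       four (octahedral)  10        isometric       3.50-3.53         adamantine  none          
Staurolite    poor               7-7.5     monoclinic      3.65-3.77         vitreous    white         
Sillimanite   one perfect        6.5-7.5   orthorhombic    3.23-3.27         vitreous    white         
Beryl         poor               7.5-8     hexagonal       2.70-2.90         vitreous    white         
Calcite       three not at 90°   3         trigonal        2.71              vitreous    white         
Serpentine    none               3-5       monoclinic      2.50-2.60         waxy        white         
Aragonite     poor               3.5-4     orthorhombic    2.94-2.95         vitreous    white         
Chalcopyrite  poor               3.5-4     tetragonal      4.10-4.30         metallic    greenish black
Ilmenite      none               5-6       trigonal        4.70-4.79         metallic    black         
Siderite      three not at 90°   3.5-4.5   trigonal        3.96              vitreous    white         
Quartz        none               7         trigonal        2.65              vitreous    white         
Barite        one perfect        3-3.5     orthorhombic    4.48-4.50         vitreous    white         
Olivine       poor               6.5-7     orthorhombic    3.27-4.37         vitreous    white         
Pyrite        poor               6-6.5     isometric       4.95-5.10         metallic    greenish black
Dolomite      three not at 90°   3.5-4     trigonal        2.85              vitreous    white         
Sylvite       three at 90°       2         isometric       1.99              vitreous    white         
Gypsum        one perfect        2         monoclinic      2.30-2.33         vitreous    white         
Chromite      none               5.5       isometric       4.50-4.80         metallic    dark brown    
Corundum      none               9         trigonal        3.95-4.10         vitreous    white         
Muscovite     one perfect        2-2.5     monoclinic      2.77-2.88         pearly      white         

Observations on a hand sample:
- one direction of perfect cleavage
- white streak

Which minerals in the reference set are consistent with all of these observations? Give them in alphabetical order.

Barite, Gypsum, Muscovite, Sillimanite

One direction of perfect cleavage — only Sillimanite, Barite, Gypsum, Muscovite remain.
White streak — all remaining candidates fit.
Consistent with every observation: Barite, Gypsum, Muscovite, Sillimanite.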